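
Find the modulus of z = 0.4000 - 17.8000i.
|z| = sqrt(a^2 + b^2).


|z| = sqrt(0.4^2 + (-17.8)^2) = sqrt(0.16 + 316.84) = sqrt(317) = 17.8045

|z| = 17.8045


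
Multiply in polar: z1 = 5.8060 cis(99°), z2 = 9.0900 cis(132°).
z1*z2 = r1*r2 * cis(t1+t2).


r = 5.8060 * 9.0900 = 52.7765
theta = 99° + 132° = 231° = 231° (mod 360)

52.7765 cis(231°)


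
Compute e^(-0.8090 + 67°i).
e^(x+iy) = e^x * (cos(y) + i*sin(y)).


e^-0.8090 = 0.4453
cos(67°) = 0.3907
sin(67°) = 0.9205
Real = 0.4453*0.3907 = 0.1740
Imag = 0.4453*0.9205 = 0.4099

0.1740 + 0.4099i


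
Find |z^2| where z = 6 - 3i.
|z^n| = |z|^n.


|z| = sqrt(36+9) = sqrt(45) = 6.7082
|z^2| = |z|^2 = (sqrt(45))^2 = 45

|z^2| = 45


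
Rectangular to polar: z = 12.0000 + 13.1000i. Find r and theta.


r = sqrt(144+171.61) = sqrt(315.61) = 17.7654
theta = atan2(13.1, 12) = 47.5094 degrees

r = 17.7654, theta = 47.5094 degrees


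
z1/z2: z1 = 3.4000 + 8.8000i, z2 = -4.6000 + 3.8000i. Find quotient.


Conjugate of z2 = -4.6000 - 3.8000i
Numerator: (3.4000 + 8.8000i)(-4.6000 - 3.8000i) = 17.8000 - 53.4000i
Denominator: (-4.6)^2 + 3.8^2 = 35.6
Result = (17.8000 - 53.4000i)/35.6

0.5000 - 1.5000i


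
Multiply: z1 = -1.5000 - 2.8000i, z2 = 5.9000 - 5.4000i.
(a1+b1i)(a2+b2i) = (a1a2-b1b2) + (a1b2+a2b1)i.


Real = -1.5*5.9 - (-2.8)*(-5.4) = -8.85 - 15.12 = -23.97
Imag = -1.5*(-5.4) + 5.9*(-2.8) = 8.1 - (16.52) = -8.42

-23.9700 - 8.4200i


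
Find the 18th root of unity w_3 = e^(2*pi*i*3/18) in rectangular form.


Angle = 360*3/18 = 60°
a = cos(60°) = 0.5000
b = sin(60°) = 0.8660

0.5000 + 0.8660i


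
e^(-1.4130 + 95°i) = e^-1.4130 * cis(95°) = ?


e^-1.4130 = 0.2434
cos(95°) = -0.0872
sin(95°) = 0.9962
Real = 0.2434*(-0.0872) = -0.0212
Imag = 0.2434*0.9962 = 0.2425

-0.0212 + 0.2425i


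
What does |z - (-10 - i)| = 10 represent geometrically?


|z - z0| = r is a circle with center z0 and radius r.
Center = (-10, -1), radius = 10

Circle with center (-10, -1) and radius 10


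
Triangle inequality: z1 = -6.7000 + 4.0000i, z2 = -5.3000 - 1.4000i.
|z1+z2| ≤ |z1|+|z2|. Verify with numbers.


|z1| = sqrt((-6.7)^2 + 4^2) = sqrt(60.89) = 7.8032
|z2| = sqrt((-5.3)^2 + (-1.4)^2) = sqrt(30.05) = 5.4818
z1+z2 = -12.0000 + 2.6000i
|z1+z2| = sqrt(150.76) = 12.2784
|z1|+|z2| = 7.8032 + 5.4818 = 13.2850

|z1+z2| = 12.2784 ≤ |z1|+|z2| = 13.2850 (verified)


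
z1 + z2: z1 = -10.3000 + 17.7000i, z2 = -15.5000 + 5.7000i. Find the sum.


Real: -10.3 - 15.5 = -25.8
Imag: 17.7 + 5.7 = 23.4

-25.8000 + 23.4000i


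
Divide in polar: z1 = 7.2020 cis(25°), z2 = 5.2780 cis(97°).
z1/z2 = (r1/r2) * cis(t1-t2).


r = 7.2020 / 5.2780 = 1.3645
theta = 25° - 97° = -72° = 288° (mod 360)

1.3645 cis(288°)


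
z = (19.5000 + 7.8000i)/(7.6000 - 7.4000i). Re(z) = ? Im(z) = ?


Multiply by conjugate: (19.5000 + 7.8000i)(7.6000 + 7.4000i) / (7.6^2 + (-7.4)^2)
Numerator real = 19.5*7.6 + 7.8*(-7.4) = 90.48
Numerator imag = 7.8*7.6 - 19.5*(-7.4) = 203.58
Denominator = 112.52
Re(z) = 90.48/112.52 = 0.8041
Im(z) = 203.58/112.52 = 1.8093

Re(z) = 0.8041, Im(z) = 1.8093


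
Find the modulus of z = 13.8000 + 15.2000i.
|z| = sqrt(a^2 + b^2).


|z| = sqrt(13.8^2 + 15.2^2) = sqrt(190.44 + 231.04) = sqrt(421.48) = 20.5300

|z| = 20.5300


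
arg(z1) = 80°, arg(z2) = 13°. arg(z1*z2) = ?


arg(z1*z2) = 80° + 13° = 93°
Normalized to (-180°, 180°]: 93°

93°


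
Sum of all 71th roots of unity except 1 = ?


With w = e^(2*pi*i/71), all 71 of the 71th roots of unity w^0 = 1, w, ..., w^(70) sum to 0: 1 + w + ... + w^(70) = (1 - w^71)/(1 - w) = 0 since w^71 = 1, w ≠ 1.
Removing the root 1: w + w^2 + ... + w^(70) = 0 - 1 = -1

Sum = -1


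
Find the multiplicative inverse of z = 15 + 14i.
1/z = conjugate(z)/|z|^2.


|z|^2 = 225+196 = 421
1/z = (15 - 14i)/421

1/z = 0.0356 - 0.0333i


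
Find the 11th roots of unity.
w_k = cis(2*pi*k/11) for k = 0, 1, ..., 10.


The 11th roots of unity are cis(360k/11°) for k=0..10
Angle step = 360/11 = 32.7273°
Primitive root: cis(32.7273°)
Primitive root = 0.8413 + 0.5406i

11 roots at angles: 0°, 32.7273°, 65.4545°, 98.1818°, 130.9091°, 163.6364°, 196.3636°, 229.0909°, 261.8182°, 294.5455°, 327.2727°


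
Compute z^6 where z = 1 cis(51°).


r^6 = 1^6 = 1
n*theta = 6*51° = 306° = 306° (mod 360)
a = 1*cos(306°) = 0.5878
b = 1*sin(306°) = -0.8090

1 cis(306°) = 0.5878 - 0.8090i


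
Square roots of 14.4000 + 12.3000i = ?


|z| = sqrt(207.36+151.29) = 18.9381
sqrt((|z|+a)/2) = sqrt((18.9381+14.4)/2) = sqrt(16.6690) = 4.0828
sqrt((|z|-a)/2) = sqrt((18.9381-14.4)/2) = sqrt(2.2690) = 1.5063

±(4.0828 + 1.5063i) i.e. 4.0828 + 1.5063i and -4.0828 - 1.5063i


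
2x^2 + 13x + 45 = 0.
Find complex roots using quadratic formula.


disc = 13^2 - 4*2*45 = 169 - 360 = -191
sqrt(|disc|) = sqrt(191) = 13.8203
Real part = -13/(2*2) = -3.2500
Imag part = 13.8203/(2*2) = 3.4551

-3.2500 ± 3.4551i


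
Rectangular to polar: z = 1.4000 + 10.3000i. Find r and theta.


r = sqrt(1.96+106.09) = sqrt(108.05) = 10.3947
theta = atan2(10.3, 1.4) = 82.2597 degrees

r = 10.3947, theta = 82.2597 degrees


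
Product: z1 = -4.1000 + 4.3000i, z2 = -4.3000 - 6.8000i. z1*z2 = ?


Real = -4.1*(-4.3) - 4.3*(-6.8) = 17.63 - (-29.24) = 46.87
Imag = -4.1*(-6.8) - (4.3)*4.3 = 27.88 - (18.49) = 9.39

46.8700 + 9.3900i


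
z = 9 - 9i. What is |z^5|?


|z| = sqrt(81+81) = sqrt(162) = 12.7279
|z^5| = |z|^5 = (sqrt(162))^5 = 162^2 * sqrt(162) = 26244*sqrt(162)

|z^5| = 26244*sqrt(162) ≈ 334031.5866


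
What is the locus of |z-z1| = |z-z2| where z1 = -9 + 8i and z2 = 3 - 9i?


Equal distances means the locus is the perpendicular bisector of z1 and z2.
Midpoint = ((-9+3)/2, (8+(-9))/2) = (-3.0000, -0.5000)

Perpendicular bisector through (-3.0000, -0.5000)


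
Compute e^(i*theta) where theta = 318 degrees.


cos(318°) = 0.7431
sin(318°) = -0.6691

e^(i*318°) = 0.7431 - 0.6691i


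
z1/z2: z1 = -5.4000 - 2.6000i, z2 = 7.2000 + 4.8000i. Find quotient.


Conjugate of z2 = 7.2000 - 4.8000i
Numerator: (-5.4000 - 2.6000i)(7.2000 - 4.8000i) = -51.3600 + 7.2000i
Denominator: 7.2^2 + 4.8^2 = 74.88
Result = (-51.3600 + 7.2000i)/74.88

-0.6859 + 0.0962i


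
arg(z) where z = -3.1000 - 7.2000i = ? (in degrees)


Re = -3.1, Im = -7.2
arg = atan2(-7.2, -3.1) = -113.2946 degrees

arg(z) = -113.2946 degrees


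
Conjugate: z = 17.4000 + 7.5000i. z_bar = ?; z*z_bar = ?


z_bar = 17.4000 - 7.5000i
z*z_bar = 17.4^2 + 7.5^2 = 302.76 + 56.25 = 359.01

z_bar = 17.4000 - 7.5000i, z*z_bar = 359.01


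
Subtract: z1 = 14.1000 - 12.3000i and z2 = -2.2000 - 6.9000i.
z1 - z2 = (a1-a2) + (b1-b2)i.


Real: 14.1 + 2.2 = 16.3
Imag: -12.3 + 6.9 = -5.4

16.3000 - 5.4000i


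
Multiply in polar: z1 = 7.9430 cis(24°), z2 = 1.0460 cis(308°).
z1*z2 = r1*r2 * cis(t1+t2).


r = 7.9430 * 1.0460 = 8.3084
theta = 24° + 308° = 332° = 332° (mod 360)

8.3084 cis(332°)


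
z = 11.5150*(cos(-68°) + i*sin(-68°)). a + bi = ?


a = 11.5150*cos(-68°) = 11.5150*0.37461 = 4.3136
b = 11.5150*sin(-68°) = 11.5150*(-0.92718) = -10.6765

4.3136 - 10.6765i


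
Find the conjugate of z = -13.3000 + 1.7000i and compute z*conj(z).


z_bar = -13.3000 - 1.7000i
z*z_bar = (-13.3)^2 + 1.7^2 = 176.89 + 2.89 = 179.78

z_bar = -13.3000 - 1.7000i, z*z_bar = 179.78


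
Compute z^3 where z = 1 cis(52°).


r^3 = 1^3 = 1
n*theta = 3*52° = 156° = 156° (mod 360)
a = 1*cos(156°) = -0.9135
b = 1*sin(156°) = 0.4067

1 cis(156°) = -0.9135 + 0.4067i


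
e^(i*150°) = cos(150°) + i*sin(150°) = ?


cos(150°) = -0.8660
sin(150°) = 0.5000

e^(i*150°) = -0.8660 + 0.5000i


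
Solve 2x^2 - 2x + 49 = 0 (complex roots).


disc = (-2)^2 - 4*2*49 = 4 - 392 = -388
sqrt(|disc|) = sqrt(388) = 19.6977
Real part = 2/(2*2) = 0.5000
Imag part = 19.6977/(2*2) = 4.9244

0.5000 ± 4.9244i


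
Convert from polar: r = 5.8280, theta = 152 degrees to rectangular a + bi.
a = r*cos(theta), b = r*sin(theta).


a = 5.8280*cos(152°) = 5.8280*(-0.88295) = -5.1458
b = 5.8280*sin(152°) = 5.8280*0.46947 = 2.7361

-5.1458 + 2.7361i


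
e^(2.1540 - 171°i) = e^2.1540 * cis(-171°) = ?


e^2.1540 = 8.61927
cos(-171°) = -0.987688
sin(-171°) = -0.1564345
Real = 8.61927*(-0.987688) = -8.5131
Imag = 8.61927*(-0.1564345) = -1.3484

-8.5131 - 1.3484i


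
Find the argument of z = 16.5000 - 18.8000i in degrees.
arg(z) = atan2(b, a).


Re = 16.5, Im = -18.8
arg = atan2(-18.8, 16.5) = -48.7279 degrees

arg(z) = -48.7279 degrees


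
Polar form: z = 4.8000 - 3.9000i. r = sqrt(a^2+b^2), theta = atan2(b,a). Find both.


r = sqrt(23.04+15.21) = sqrt(38.25) = 6.1847
theta = atan2(-3.9, 4.8) = -39.0939 degrees

r = 6.1847, theta = -39.0939 degrees


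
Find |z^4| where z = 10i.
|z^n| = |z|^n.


|z| = sqrt(0+100) = sqrt(100) = 10
|z^4| = |z|^4 = 10^4 = 10000

|z^4| = 10000


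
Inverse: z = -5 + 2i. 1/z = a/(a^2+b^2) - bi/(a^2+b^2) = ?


|z|^2 = 25+4 = 29
1/z = (-5 - 2i)/29

1/z = -0.1724 - 0.0690i


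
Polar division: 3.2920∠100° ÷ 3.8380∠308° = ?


r = 3.2920 / 3.8380 = 0.8577
theta = 100° - 308° = -208° = 152° (mod 360)

0.8577 cis(152°)


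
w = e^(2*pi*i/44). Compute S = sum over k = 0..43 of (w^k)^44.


The roots are w_k = w^k with w = e^(2*pi*i/44), and (w^k)^44 = (w^44)^k.
So S = 1 + u + u^2 + ... + u^(43) with u = w^44.
44 = 1*44 + 0, so 44 is a multiple of 44 and u = (w^44)^1 = 1.
Every one of the 44 terms equals 1: S = 44

S = 44


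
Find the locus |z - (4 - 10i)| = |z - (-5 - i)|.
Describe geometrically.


Equal distances means the locus is the perpendicular bisector of z1 and z2.
Midpoint = ((4+(-5))/2, (-10+(-1))/2) = (-0.5000, -5.5000)

Perpendicular bisector through (-0.5000, -5.5000)


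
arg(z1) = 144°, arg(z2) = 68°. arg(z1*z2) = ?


arg(z1*z2) = 144° + 68° = 212°
Normalized to (-180°, 180°]: -148°

-148°


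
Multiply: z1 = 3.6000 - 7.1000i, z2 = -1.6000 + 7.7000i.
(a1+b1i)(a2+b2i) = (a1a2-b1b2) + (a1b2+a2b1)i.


Real = 3.6*(-1.6) - (-7.1)*7.7 = -5.76 - (-54.67) = 48.91
Imag = 3.6*7.7 - (1.6)*(-7.1) = 27.72 + 11.36 = 39.08

48.9100 + 39.0800i


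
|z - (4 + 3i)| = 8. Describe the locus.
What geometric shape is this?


|z - z0| = r is a circle with center z0 and radius r.
Center = (4, 3), radius = 8

Circle with center (4, 3) and radius 8


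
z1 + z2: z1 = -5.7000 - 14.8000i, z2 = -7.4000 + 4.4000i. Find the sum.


Real: -5.7 - 7.4 = -13.1
Imag: -14.8 + 4.4 = -10.4

-13.1000 - 10.4000i


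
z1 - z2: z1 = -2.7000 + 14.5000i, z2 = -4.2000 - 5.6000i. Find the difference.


Real: -2.7 + 4.2 = 1.5
Imag: 14.5 + 5.6 = 20.1

1.5000 + 20.1000i


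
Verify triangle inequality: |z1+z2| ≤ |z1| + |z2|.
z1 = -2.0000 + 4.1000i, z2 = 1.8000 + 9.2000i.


|z1| = sqrt((-2)^2 + 4.1^2) = sqrt(20.81) = 4.5618
|z2| = sqrt(1.8^2 + 9.2^2) = sqrt(87.88) = 9.3744
z1+z2 = -0.2000 + 13.3000i
|z1+z2| = sqrt(176.93) = 13.3015
|z1|+|z2| = 4.5618 + 9.3744 = 13.9362

|z1+z2| = 13.3015 ≤ |z1|+|z2| = 13.9362 (verified)


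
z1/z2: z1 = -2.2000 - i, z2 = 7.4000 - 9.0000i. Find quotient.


Conjugate of z2 = 7.4000 + 9.0000i
Numerator: (-2.2000 - i)(7.4000 + 9.0000i) = -7.2800 - 27.2000i
Denominator: 7.4^2 + (-9)^2 = 135.76
Result = (-7.2800 - 27.2000i)/135.76

-0.0536 - 0.2004i


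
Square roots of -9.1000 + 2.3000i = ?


|z| = sqrt(82.81+5.29) = 9.3862
sqrt((|z|+a)/2) = sqrt((9.3862+(-9.1))/2) = sqrt(0.1431) = 0.3783
sqrt((|z|-a)/2) = sqrt((9.3862-(-9.1))/2) = sqrt(9.2431) = 3.0402

±(0.3783 + 3.0402i) i.e. 0.3783 + 3.0402i and -0.3783 - 3.0402i


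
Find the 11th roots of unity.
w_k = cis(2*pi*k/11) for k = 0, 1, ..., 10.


The 11th roots of unity are cis(360k/11°) for k=0..10
Angle step = 360/11 = 32.7273°
Primitive root: cis(32.7273°)
Primitive root = 0.8413 + 0.5406i

11 roots at angles: 0°, 32.7273°, 65.4545°, 98.1818°, 130.9091°, 163.6364°, 196.3636°, 229.0909°, 261.8182°, 294.5455°, 327.2727°


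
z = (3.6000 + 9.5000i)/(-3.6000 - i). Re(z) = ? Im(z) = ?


Multiply by conjugate: (3.6000 + 9.5000i)(-3.6000 + i) / ((-3.6)^2 + (-1)^2)
Numerator real = 3.6*(-3.6) + 9.5*(-1) = -22.46
Numerator imag = 9.5*(-3.6) - 3.6*(-1) = -30.6
Denominator = 13.96
Re(z) = -22.46/13.96 = -1.6089
Im(z) = -30.6/13.96 = -2.1920

Re(z) = -1.6089, Im(z) = -2.1920


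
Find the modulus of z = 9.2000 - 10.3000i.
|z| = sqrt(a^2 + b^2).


|z| = sqrt(9.2^2 + (-10.3)^2) = sqrt(84.64 + 106.09) = sqrt(190.73) = 13.8105

|z| = 13.8105


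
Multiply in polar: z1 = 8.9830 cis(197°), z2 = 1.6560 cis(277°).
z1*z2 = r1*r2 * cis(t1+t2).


r = 8.9830 * 1.6560 = 14.8758
theta = 197° + 277° = 474° = 114° (mod 360)

14.8758 cis(114°)


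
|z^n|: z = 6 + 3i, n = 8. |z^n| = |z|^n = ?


|z| = sqrt(36+9) = sqrt(45) = 6.7082
|z^8| = |z|^8 = (sqrt(45))^8 = 45^4 = 4100625

|z^8| = 4100625


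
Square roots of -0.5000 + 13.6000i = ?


|z| = sqrt(0.25+184.96) = 13.6092
sqrt((|z|+a)/2) = sqrt((13.6092+(-0.5))/2) = sqrt(6.5546) = 2.5602
sqrt((|z|-a)/2) = sqrt((13.6092-(-0.5))/2) = sqrt(7.0546) = 2.6560

±(2.5602 + 2.6560i) i.e. 2.5602 + 2.6560i and -2.5602 - 2.6560i


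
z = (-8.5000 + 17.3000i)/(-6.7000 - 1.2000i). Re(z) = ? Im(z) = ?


Multiply by conjugate: (-8.5000 + 17.3000i)(-6.7000 + 1.2000i) / ((-6.7)^2 + (-1.2)^2)
Numerator real = -8.5*(-6.7) + 17.3*(-1.2) = 36.19
Numerator imag = 17.3*(-6.7) - (-8.5)*(-1.2) = -126.11
Denominator = 46.33
Re(z) = 36.19/46.33 = 0.7811
Im(z) = -126.11/46.33 = -2.7220

Re(z) = 0.7811, Im(z) = -2.7220


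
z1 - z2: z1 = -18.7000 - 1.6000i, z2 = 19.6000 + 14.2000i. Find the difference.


Real: -18.7 - 19.6 = -38.3
Imag: -1.6 - 14.2 = -15.8

-38.3000 - 15.8000i


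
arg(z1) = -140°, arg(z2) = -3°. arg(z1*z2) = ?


arg(z1*z2) = -140° - 3° = -143°
Normalized to (-180°, 180°]: -143°

-143°


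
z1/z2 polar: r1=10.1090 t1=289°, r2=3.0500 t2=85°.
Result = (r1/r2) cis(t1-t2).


r = 10.1090 / 3.0500 = 3.3144
theta = 289° - 85° = 204° = 204° (mod 360)

3.3144 cis(204°)


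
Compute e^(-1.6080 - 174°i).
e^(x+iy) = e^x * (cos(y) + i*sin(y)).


e^-1.6080 = 0.2003
cos(-174°) = -0.9945
sin(-174°) = -0.1045
Real = 0.2003*(-0.9945) = -0.1992
Imag = 0.2003*(-0.1045) = -0.0209

-0.1992 - 0.0209i


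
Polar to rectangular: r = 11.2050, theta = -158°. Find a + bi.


a = 11.2050*cos(-158°) = 11.2050*(-0.92718) = -10.3891
b = 11.2050*sin(-158°) = 11.2050*(-0.37461) = -4.1975

-10.3891 - 4.1975i


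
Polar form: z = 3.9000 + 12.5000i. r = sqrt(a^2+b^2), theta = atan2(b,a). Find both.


r = sqrt(15.21+156.25) = sqrt(171.46) = 13.0943
theta = atan2(12.5, 3.9) = 72.6721 degrees

r = 13.0943, theta = 72.6721 degrees


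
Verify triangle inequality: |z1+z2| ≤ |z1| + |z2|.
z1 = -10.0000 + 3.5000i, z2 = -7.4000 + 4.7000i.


|z1| = sqrt((-10)^2 + 3.5^2) = sqrt(112.25) = 10.5948
|z2| = sqrt((-7.4)^2 + 4.7^2) = sqrt(76.85) = 8.7664
z1+z2 = -17.4000 + 8.2000i
|z1+z2| = sqrt(370) = 19.2354
|z1|+|z2| = 10.5948 + 8.7664 = 19.3612

|z1+z2| = 19.2354 ≤ |z1|+|z2| = 19.3612 (verified)


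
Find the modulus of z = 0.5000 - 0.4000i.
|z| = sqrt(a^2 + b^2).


|z| = sqrt(0.5^2 + (-0.4)^2) = sqrt(0.25 + 0.16) = sqrt(0.41) = 0.6403

|z| = 0.6403


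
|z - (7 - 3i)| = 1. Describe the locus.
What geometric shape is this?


|z - z0| = r is a circle with center z0 and radius r.
Center = (7, -3), radius = 1

Circle with center (7, -3) and radius 1


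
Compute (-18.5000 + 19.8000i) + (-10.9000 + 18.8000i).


Real: -18.5 - 10.9 = -29.4
Imag: 19.8 + 18.8 = 38.6

-29.4000 + 38.6000i


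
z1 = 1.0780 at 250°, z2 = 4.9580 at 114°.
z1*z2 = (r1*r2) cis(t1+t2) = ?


r = 1.0780 * 4.9580 = 5.3447
theta = 250° + 114° = 364° = 4° (mod 360)

5.3447 cis(4°)


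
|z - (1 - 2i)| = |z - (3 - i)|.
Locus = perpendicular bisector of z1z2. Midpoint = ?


Equal distances means the locus is the perpendicular bisector of z1 and z2.
Midpoint = ((1+3)/2, (-2+(-1))/2) = (2.0000, -1.5000)

Perpendicular bisector through (2.0000, -1.5000)


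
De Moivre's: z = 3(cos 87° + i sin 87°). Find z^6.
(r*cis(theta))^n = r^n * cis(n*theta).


r^6 = 3^6 = 729
n*theta = 6*87° = 522° = 162° (mod 360)
a = 729*cos(162°) = -693.3202
b = 729*sin(162°) = 225.2734

729 cis(162°) = -693.3202 + 225.2734i


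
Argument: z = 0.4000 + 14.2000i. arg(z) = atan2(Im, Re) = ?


Re = 0.4, Im = 14.2
arg = atan2(14.2, 0.4) = 88.3865 degrees

arg(z) = 88.3865 degrees


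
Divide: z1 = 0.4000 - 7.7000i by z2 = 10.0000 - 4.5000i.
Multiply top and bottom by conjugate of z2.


Conjugate of z2 = 10.0000 + 4.5000i
Numerator: (0.4000 - 7.7000i)(10.0000 + 4.5000i) = 38.6500 - 75.2000i
Denominator: 10^2 + (-4.5)^2 = 120.25
Result = (38.6500 - 75.2000i)/120.25

0.3214 - 0.6254i


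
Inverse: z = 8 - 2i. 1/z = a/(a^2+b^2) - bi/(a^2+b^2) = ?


|z|^2 = 64+4 = 68
1/z = (8 + 2i)/68

1/z = 0.1176 + 0.0294i


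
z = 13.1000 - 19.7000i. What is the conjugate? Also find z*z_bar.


z_bar = 13.1000 + 19.7000i
z*z_bar = 13.1^2 + (-19.7)^2 = 171.61 + 388.09 = 559.7

z_bar = 13.1000 + 19.7000i, z*z_bar = 559.7


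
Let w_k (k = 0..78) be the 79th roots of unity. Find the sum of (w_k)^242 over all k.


The roots are w_k = w^k with w = e^(2*pi*i/79), and (w^k)^242 = (w^242)^k.
So S = 1 + u + u^2 + ... + u^(78) with u = w^242.
242 = 3*79 + 5, so 242 is not a multiple of 79: u = (w^79)^3 * w^5 = w^5 ≠ 1 (w is a primitive 79th root), while u^79 = (w^79)^242 = 1.
Geometric series: S = (1 - u^79)/(1 - u) = (1 - 1)/(1 - u) = 0

S = 0


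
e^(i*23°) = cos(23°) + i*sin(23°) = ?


cos(23°) = 0.9205
sin(23°) = 0.3907

e^(i*23°) = 0.9205 + 0.3907i


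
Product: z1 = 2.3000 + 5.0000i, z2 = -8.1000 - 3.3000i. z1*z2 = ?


Real = 2.3*(-8.1) - 5*(-3.3) = -18.63 - (-16.5) = -2.13
Imag = 2.3*(-3.3) - (8.1)*5 = -7.59 - (40.5) = -48.09

-2.1300 - 48.0900i


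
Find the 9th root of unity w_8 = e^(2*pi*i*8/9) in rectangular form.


Angle = 360*8/9 = 320°
a = cos(320°) = 0.7660
b = sin(320°) = -0.6428

0.7660 - 0.6428i


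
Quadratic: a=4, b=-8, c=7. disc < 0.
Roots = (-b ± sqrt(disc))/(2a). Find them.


disc = (-8)^2 - 4*4*7 = 64 - 112 = -48
sqrt(|disc|) = sqrt(48) = 6.9282
Real part = 8/(2*4) = 1.0000
Imag part = 6.9282/(2*4) = 0.8660

1.0000 ± 0.8660i


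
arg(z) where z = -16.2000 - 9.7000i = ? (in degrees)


Re = -16.2, Im = -9.7
arg = atan2(-9.7, -16.2) = -149.0883 degrees

arg(z) = -149.0883 degrees


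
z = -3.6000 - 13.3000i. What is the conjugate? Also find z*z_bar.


z_bar = -3.6000 + 13.3000i
z*z_bar = (-3.6)^2 + (-13.3)^2 = 12.96 + 176.89 = 189.85

z_bar = -3.6000 + 13.3000i, z*z_bar = 189.85


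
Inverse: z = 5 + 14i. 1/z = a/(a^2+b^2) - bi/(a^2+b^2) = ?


|z|^2 = 25+196 = 221
1/z = (5 - 14i)/221

1/z = 0.0226 - 0.0633i


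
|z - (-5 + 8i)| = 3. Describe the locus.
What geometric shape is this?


|z - z0| = r is a circle with center z0 and radius r.
Center = (-5, 8), radius = 3

Circle with center (-5, 8) and radius 3


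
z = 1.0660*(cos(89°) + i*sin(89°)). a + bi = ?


a = 1.0660*cos(89°) = 1.0660*0.01745 = 0.0186
b = 1.0660*sin(89°) = 1.0660*0.9998 = 1.0658

0.0186 + 1.0658i


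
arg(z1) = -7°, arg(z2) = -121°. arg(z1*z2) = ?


arg(z1*z2) = -7° - 121° = -128°
Normalized to (-180°, 180°]: -128°

-128°


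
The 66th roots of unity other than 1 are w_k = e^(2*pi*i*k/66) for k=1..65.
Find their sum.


With w = e^(2*pi*i/66), all 66 of the 66th roots of unity w^0 = 1, w, ..., w^(65) sum to 0: 1 + w + ... + w^(65) = (1 - w^66)/(1 - w) = 0 since w^66 = 1, w ≠ 1.
Removing the root 1: w + w^2 + ... + w^(65) = 0 - 1 = -1

Sum = -1


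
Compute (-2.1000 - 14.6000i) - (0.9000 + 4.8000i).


Real: -2.1 - 0.9 = -3
Imag: -14.6 - 4.8 = -19.4

-3.0000 - 19.4000i


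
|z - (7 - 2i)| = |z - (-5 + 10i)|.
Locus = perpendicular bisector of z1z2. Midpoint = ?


Equal distances means the locus is the perpendicular bisector of z1 and z2.
Midpoint = ((7+(-5))/2, (-2+10)/2) = (1.0000, 4.0000)

Perpendicular bisector through (1.0000, 4.0000)


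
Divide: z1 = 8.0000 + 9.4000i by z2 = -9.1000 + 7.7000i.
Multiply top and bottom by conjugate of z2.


Conjugate of z2 = -9.1000 - 7.7000i
Numerator: (8.0000 + 9.4000i)(-9.1000 - 7.7000i) = -0.4200 - 147.1400i
Denominator: (-9.1)^2 + 7.7^2 = 142.1
Result = (-0.4200 - 147.1400i)/142.1

-0.0030 - 1.0355i


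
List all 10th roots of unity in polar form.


The 10th roots of unity are cis(360k/10°) for k=0..9
Angle step = 360/10 = 36°
Primitive root: cis(36°)
Primitive root = 0.8090 + 0.5878i

10 roots at angles: 0°, 36°, 72°, 108°, 144°, 180°, 216°, 252°, 288°, 324°


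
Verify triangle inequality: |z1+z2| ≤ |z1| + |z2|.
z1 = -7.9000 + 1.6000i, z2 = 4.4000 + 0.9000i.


|z1| = sqrt((-7.9)^2 + 1.6^2) = sqrt(64.97) = 8.0604
|z2| = sqrt(4.4^2 + 0.9^2) = sqrt(20.17) = 4.4911
z1+z2 = -3.5000 + 2.5000i
|z1+z2| = sqrt(18.5) = 4.3012
|z1|+|z2| = 8.0604 + 4.4911 = 12.5515

|z1+z2| = 4.3012 ≤ |z1|+|z2| = 12.5515 (verified)


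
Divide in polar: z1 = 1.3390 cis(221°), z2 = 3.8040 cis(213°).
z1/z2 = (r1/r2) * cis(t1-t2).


r = 1.3390 / 3.8040 = 0.3520
theta = 221° - 213° = 8° = 8° (mod 360)

0.3520 cis(8°)


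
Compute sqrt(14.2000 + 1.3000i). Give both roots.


|z| = sqrt(201.64+1.69) = 14.2594
sqrt((|z|+a)/2) = sqrt((14.2594+14.2)/2) = sqrt(14.2297) = 3.7722
sqrt((|z|-a)/2) = sqrt((14.2594-14.2)/2) = sqrt(0.0297) = 0.1723

±(3.7722 + 0.1723i) i.e. 3.7722 + 0.1723i and -3.7722 - 0.1723i


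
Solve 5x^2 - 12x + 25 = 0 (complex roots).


disc = (-12)^2 - 4*5*25 = 144 - 500 = -356
sqrt(|disc|) = sqrt(356) = 18.8680
Real part = 12/(2*5) = 1.2000
Imag part = 18.8680/(2*5) = 1.8868

1.2000 ± 1.8868i


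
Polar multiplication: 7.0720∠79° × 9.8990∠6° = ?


r = 7.0720 * 9.8990 = 70.0057
theta = 79° + 6° = 85° = 85° (mod 360)

70.0057 cis(85°)


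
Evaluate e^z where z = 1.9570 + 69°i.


e^1.9570 = 7.07806
cos(69°) = 0.35837
sin(69°) = 0.93358
Real = 7.07806*0.35837 = 2.5366
Imag = 7.07806*0.93358 = 6.6079

2.5366 + 6.6079i


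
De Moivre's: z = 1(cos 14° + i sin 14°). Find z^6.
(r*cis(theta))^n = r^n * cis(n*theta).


r^6 = 1^6 = 1
n*theta = 6*14° = 84° = 84° (mod 360)
a = 1*cos(84°) = 0.1045
b = 1*sin(84°) = 0.9945

1 cis(84°) = 0.1045 + 0.9945i


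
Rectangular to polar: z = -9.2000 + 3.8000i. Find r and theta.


r = sqrt(84.64+14.44) = sqrt(99.08) = 9.9539
theta = atan2(3.8, -9.2) = 157.5572 degrees

r = 9.9539, theta = 157.5572 degrees


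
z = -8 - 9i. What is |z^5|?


|z| = sqrt(64+81) = sqrt(145) = 12.0416
|z^5| = |z|^5 = (sqrt(145))^5 = 145^2 * sqrt(145) = 21025*sqrt(145)

|z^5| = 21025*sqrt(145) ≈ 253174.5260


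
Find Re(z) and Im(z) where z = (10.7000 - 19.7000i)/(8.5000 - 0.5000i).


Multiply by conjugate: (10.7000 - 19.7000i)(8.5000 + 0.5000i) / (8.5^2 + (-0.5)^2)
Numerator real = 10.7*8.5 - (19.7)*(-0.5) = 100.8
Numerator imag = -19.7*8.5 - 10.7*(-0.5) = -162.1
Denominator = 72.5
Re(z) = 100.8/72.5 = 1.3903
Im(z) = -162.1/72.5 = -2.2359

Re(z) = 1.3903, Im(z) = -2.2359


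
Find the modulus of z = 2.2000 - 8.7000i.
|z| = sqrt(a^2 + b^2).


|z| = sqrt(2.2^2 + (-8.7)^2) = sqrt(4.84 + 75.69) = sqrt(80.53) = 8.9739

|z| = 8.9739


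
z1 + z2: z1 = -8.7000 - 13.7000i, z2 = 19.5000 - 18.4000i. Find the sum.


Real: -8.7 + 19.5 = 10.8
Imag: -13.7 - 18.4 = -32.1

10.8000 - 32.1000i


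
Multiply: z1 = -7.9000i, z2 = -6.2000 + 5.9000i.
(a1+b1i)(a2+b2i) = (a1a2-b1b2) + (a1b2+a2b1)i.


Real = 0*(-6.2) - (-7.9)*5.9 = 0 - (-46.61) = 46.61
Imag = 0*5.9 - (6.2)*(-7.9) = 0 + 48.98 = 48.98

46.6100 + 48.9800i


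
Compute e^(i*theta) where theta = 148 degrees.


cos(148°) = -0.8480
sin(148°) = 0.5299

e^(i*148°) = -0.8480 + 0.5299i


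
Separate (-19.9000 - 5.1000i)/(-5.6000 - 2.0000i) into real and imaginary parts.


Multiply by conjugate: (-19.9000 - 5.1000i)(-5.6000 + 2.0000i) / ((-5.6)^2 + (-2)^2)
Numerator real = -19.9*(-5.6) - (5.1)*(-2) = 121.64
Numerator imag = -5.1*(-5.6) - (-19.9)*(-2) = -11.24
Denominator = 35.36
Re(z) = 121.64/35.36 = 3.4400
Im(z) = -11.24/35.36 = -0.3179

Re(z) = 3.4400, Im(z) = -0.3179


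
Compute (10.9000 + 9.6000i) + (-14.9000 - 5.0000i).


Real: 10.9 - 14.9 = -4
Imag: 9.6 - 5 = 4.6

-4.0000 + 4.6000i


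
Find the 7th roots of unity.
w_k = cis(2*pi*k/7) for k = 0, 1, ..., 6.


The 7th roots of unity are cis(360k/7°) for k=0..6
Angle step = 360/7 = 51.4286°
Primitive root: cis(51.4286°)
Primitive root = 0.6235 + 0.7818i

7 roots at angles: 0°, 51.4286°, 102.8571°, 154.2857°, 205.7143°, 257.1429°, 308.5714°


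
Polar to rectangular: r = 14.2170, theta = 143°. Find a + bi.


a = 14.2170*cos(143°) = 14.2170*(-0.798636) = -11.3542
b = 14.2170*sin(143°) = 14.2170*0.601815 = 8.5560

-11.3542 + 8.5560i


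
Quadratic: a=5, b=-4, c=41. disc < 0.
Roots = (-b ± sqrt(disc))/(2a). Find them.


disc = (-4)^2 - 4*5*41 = 16 - 820 = -804
sqrt(|disc|) = sqrt(804) = 28.3549
Real part = 4/(2*5) = 0.4000
Imag part = 28.3549/(2*5) = 2.8355

0.4000 ± 2.8355i


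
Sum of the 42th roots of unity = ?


The sum of all 42th roots of unity is 0.
Geometric series: (1 - w^42)/(1 - w) = (1-1)/(1-w) = 0 since w^42 = 1, w ≠ 1.
Alternatively: coefficient of z^41 in z^42 - 1 is 0.

0


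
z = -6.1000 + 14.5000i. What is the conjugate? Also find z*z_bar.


z_bar = -6.1000 - 14.5000i
z*z_bar = (-6.1)^2 + 14.5^2 = 37.21 + 210.25 = 247.46

z_bar = -6.1000 - 14.5000i, z*z_bar = 247.46


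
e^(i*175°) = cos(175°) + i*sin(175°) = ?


cos(175°) = -0.9962
sin(175°) = 0.0872

e^(i*175°) = -0.9962 + 0.0872i


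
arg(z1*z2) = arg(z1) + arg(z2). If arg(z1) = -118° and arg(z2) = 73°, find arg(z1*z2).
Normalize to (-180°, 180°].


arg(z1*z2) = -118° + 73° = -45°
Normalized to (-180°, 180°]: -45°

-45°


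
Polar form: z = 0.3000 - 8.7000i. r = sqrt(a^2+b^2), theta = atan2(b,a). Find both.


r = sqrt(0.09+75.69) = sqrt(75.78) = 8.7052
theta = atan2(-8.7, 0.3) = -88.0251 degrees

r = 8.7052, theta = -88.0251 degrees


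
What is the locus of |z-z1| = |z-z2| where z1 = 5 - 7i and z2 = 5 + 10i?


Equal distances means the locus is the perpendicular bisector of z1 and z2.
Midpoint = ((5+5)/2, (-7+10)/2) = (5.0000, 1.5000)

Perpendicular bisector through (5.0000, 1.5000)


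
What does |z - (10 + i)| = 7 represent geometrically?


|z - z0| = r is a circle with center z0 and radius r.
Center = (10, 1), radius = 7

Circle with center (10, 1) and radius 7


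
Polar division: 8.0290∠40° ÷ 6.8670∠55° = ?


r = 8.0290 / 6.8670 = 1.1692
theta = 40° - 55° = -15° = 345° (mod 360)

1.1692 cis(345°)


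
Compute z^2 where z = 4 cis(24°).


r^2 = 4^2 = 16
n*theta = 2*24° = 48° = 48° (mod 360)
a = 16*cos(48°) = 10.7061
b = 16*sin(48°) = 11.8903

16 cis(48°) = 10.7061 + 11.8903i


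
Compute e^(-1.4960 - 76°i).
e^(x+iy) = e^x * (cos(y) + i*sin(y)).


e^-1.4960 = 0.22402
cos(-76°) = 0.2419
sin(-76°) = -0.9703
Real = 0.22402*0.2419 = 0.0542
Imag = 0.22402*(-0.9703) = -0.2174

0.0542 - 0.2174i


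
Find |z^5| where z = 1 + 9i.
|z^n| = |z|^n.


|z| = sqrt(1+81) = sqrt(82) = 9.0554
|z^5| = |z|^5 = (sqrt(82))^5 = 82^2 * sqrt(82) = 6724*sqrt(82)

|z^5| = 6724*sqrt(82) ≈ 60888.4097


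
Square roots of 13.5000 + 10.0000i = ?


|z| = sqrt(182.25+100) = 16.8003
sqrt((|z|+a)/2) = sqrt((16.8003+13.5)/2) = sqrt(15.1501) = 3.8923
sqrt((|z|-a)/2) = sqrt((16.8003-13.5)/2) = sqrt(1.6501) = 1.2846

±(3.8923 + 1.2846i) i.e. 3.8923 + 1.2846i and -3.8923 - 1.2846i


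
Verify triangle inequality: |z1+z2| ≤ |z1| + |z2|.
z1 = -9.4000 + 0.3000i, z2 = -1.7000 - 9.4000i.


|z1| = sqrt((-9.4)^2 + 0.3^2) = sqrt(88.45) = 9.4048
|z2| = sqrt((-1.7)^2 + (-9.4)^2) = sqrt(91.25) = 9.5525
z1+z2 = -11.1000 - 9.1000i
|z1+z2| = sqrt(206.02) = 14.3534
|z1|+|z2| = 9.4048 + 9.5525 = 18.9573

|z1+z2| = 14.3534 ≤ |z1|+|z2| = 18.9573 (verified)


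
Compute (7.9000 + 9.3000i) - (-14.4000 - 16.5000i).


Real: 7.9 + 14.4 = 22.3
Imag: 9.3 + 16.5 = 25.8

22.3000 + 25.8000i


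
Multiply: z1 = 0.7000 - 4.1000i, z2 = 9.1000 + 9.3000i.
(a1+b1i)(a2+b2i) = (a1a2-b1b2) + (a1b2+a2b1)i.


Real = 0.7*9.1 - (-4.1)*9.3 = 6.37 - (-38.13) = 44.5
Imag = 0.7*9.3 + 9.1*(-4.1) = 6.51 - (37.31) = -30.8

44.5000 - 30.8000i


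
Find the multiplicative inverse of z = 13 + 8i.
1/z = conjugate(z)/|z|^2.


|z|^2 = 169+64 = 233
1/z = (13 - 8i)/233

1/z = 0.0558 - 0.0343i


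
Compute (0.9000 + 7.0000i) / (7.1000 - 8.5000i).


Conjugate of z2 = 7.1000 + 8.5000i
Numerator: (0.9000 + 7.0000i)(7.1000 + 8.5000i) = -53.1100 + 57.3500i
Denominator: 7.1^2 + (-8.5)^2 = 122.66
Result = (-53.1100 + 57.3500i)/122.66

-0.4330 + 0.4676i


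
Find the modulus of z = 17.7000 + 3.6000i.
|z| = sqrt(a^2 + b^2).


|z| = sqrt(17.7^2 + 3.6^2) = sqrt(313.29 + 12.96) = sqrt(326.25) = 18.0624

|z| = 18.0624


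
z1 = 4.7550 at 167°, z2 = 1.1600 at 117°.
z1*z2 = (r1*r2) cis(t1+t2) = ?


r = 4.7550 * 1.1600 = 5.5158
theta = 167° + 117° = 284° = 284° (mod 360)

5.5158 cis(284°)


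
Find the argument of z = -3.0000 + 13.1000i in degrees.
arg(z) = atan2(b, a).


Re = -3, Im = 13.1
arg = atan2(13.1, -3) = 102.8988 degrees

arg(z) = 102.8988 degrees


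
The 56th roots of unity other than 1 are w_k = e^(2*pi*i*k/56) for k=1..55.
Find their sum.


With w = e^(2*pi*i/56), all 56 of the 56th roots of unity w^0 = 1, w, ..., w^(55) sum to 0: 1 + w + ... + w^(55) = (1 - w^56)/(1 - w) = 0 since w^56 = 1, w ≠ 1.
Removing the root 1: w + w^2 + ... + w^(55) = 0 - 1 = -1

Sum = -1


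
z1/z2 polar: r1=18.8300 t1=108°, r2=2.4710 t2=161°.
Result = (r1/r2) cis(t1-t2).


r = 18.8300 / 2.4710 = 7.6204
theta = 108° - 161° = -53° = 307° (mod 360)

7.6204 cis(307°)


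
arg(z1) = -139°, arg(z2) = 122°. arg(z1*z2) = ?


arg(z1*z2) = -139° + 122° = -17°
Normalized to (-180°, 180°]: -17°

-17°


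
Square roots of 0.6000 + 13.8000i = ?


|z| = sqrt(0.36+190.44) = 13.8130
sqrt((|z|+a)/2) = sqrt((13.8130+0.6)/2) = sqrt(7.2065) = 2.6845
sqrt((|z|-a)/2) = sqrt((13.8130-0.6)/2) = sqrt(6.6065) = 2.5703

±(2.6845 + 2.5703i) i.e. 2.6845 + 2.5703i and -2.6845 - 2.5703i


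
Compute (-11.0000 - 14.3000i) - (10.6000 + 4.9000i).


Real: -11 - 10.6 = -21.6
Imag: -14.3 - 4.9 = -19.2

-21.6000 - 19.2000i


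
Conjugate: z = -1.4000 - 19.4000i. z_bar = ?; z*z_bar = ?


z_bar = -1.4000 + 19.4000i
z*z_bar = (-1.4)^2 + (-19.4)^2 = 1.96 + 376.36 = 378.32

z_bar = -1.4000 + 19.4000i, z*z_bar = 378.32


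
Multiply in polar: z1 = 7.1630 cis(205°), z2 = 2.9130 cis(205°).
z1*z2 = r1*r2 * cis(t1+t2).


r = 7.1630 * 2.9130 = 20.8658
theta = 205° + 205° = 410° = 50° (mod 360)

20.8658 cis(50°)


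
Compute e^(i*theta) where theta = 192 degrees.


cos(192°) = -0.9781
sin(192°) = -0.2079

e^(i*192°) = -0.9781 - 0.2079i


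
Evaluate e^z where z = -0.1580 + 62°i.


e^-0.1580 = 0.8538
cos(62°) = 0.4695
sin(62°) = 0.88295
Real = 0.8538*0.4695 = 0.4009
Imag = 0.8538*0.88295 = 0.7539

0.4009 + 0.7539i


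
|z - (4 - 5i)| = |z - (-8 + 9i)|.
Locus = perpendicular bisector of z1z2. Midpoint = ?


Equal distances means the locus is the perpendicular bisector of z1 and z2.
Midpoint = ((4+(-8))/2, (-5+9)/2) = (-2.0000, 2.0000)

Perpendicular bisector through (-2.0000, 2.0000)


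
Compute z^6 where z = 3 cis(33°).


r^6 = 3^6 = 729
n*theta = 6*33° = 198° = 198° (mod 360)
a = 729*cos(198°) = -693.3202
b = 729*sin(198°) = -225.2734

729 cis(198°) = -693.3202 - 225.2734i


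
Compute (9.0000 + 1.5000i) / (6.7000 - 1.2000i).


Conjugate of z2 = 6.7000 + 1.2000i
Numerator: (9.0000 + 1.5000i)(6.7000 + 1.2000i) = 58.5000 + 20.8500i
Denominator: 6.7^2 + (-1.2)^2 = 46.33
Result = (58.5000 + 20.8500i)/46.33

1.2627 + 0.4500i


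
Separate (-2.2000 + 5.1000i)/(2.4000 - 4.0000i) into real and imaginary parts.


Multiply by conjugate: (-2.2000 + 5.1000i)(2.4000 + 4.0000i) / (2.4^2 + (-4)^2)
Numerator real = -2.2*2.4 + 5.1*(-4) = -25.68
Numerator imag = 5.1*2.4 - (-2.2)*(-4) = 3.44
Denominator = 21.76
Re(z) = -25.68/21.76 = -1.1801
Im(z) = 3.44/21.76 = 0.1581

Re(z) = -1.1801, Im(z) = 0.1581


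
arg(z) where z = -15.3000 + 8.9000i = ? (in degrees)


Re = -15.3, Im = 8.9
arg = atan2(8.9, -15.3) = 149.8135 degrees

arg(z) = 149.8135 degrees


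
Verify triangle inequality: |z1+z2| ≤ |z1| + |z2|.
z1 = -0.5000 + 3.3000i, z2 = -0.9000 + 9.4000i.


|z1| = sqrt((-0.5)^2 + 3.3^2) = sqrt(11.14) = 3.3377
|z2| = sqrt((-0.9)^2 + 9.4^2) = sqrt(89.17) = 9.4430
z1+z2 = -1.4000 + 12.7000i
|z1+z2| = sqrt(163.25) = 12.7769
|z1|+|z2| = 3.3377 + 9.4430 = 12.7807

|z1+z2| = 12.7769 ≤ |z1|+|z2| = 12.7807 (verified)


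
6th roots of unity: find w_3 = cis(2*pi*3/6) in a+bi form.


Angle = 360*3/6 = 180°
a = cos(180°) = -1.0000
b = sin(180°) = 0

-1.0000 + 0i


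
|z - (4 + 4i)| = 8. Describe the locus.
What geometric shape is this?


|z - z0| = r is a circle with center z0 and radius r.
Center = (4, 4), radius = 8

Circle with center (4, 4) and radius 8


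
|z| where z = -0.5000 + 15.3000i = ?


|z| = sqrt((-0.5)^2 + 15.3^2) = sqrt(0.25 + 234.09) = sqrt(234.34) = 15.3082

|z| = 15.3082


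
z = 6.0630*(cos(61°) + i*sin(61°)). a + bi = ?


a = 6.0630*cos(61°) = 6.0630*0.48481 = 2.9394
b = 6.0630*sin(61°) = 6.0630*0.87462 = 5.3028

2.9394 + 5.3028i


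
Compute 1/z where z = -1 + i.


|z|^2 = 1+1 = 2
1/z = (-1 - 1i)/2

1/z = -0.5000 - 0.5000i


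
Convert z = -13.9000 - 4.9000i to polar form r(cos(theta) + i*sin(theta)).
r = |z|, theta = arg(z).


r = sqrt(193.21+24.01) = sqrt(217.22) = 14.7384
theta = atan2(-4.9, -13.9) = -160.5815 degrees

r = 14.7384, theta = -160.5815 degrees


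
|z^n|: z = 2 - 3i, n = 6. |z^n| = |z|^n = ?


|z| = sqrt(4+9) = sqrt(13) = 3.6056
|z^6| = |z|^6 = (sqrt(13))^6 = 13^3 = 2197

|z^6| = 2197


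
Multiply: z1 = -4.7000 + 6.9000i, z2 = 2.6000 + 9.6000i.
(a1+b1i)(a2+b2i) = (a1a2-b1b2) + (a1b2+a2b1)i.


Real = -4.7*2.6 - 6.9*9.6 = -12.22 - 66.24 = -78.46
Imag = -4.7*9.6 + 2.6*6.9 = -45.12 + 17.94 = -27.18

-78.4600 - 27.1800i


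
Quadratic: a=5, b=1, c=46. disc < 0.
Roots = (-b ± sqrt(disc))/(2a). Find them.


disc = 1^2 - 4*5*46 = 1 - 920 = -919
sqrt(|disc|) = sqrt(919) = 30.3150
Real part = -1/(2*5) = -0.1000
Imag part = 30.3150/(2*5) = 3.0315

-0.1000 ± 3.0315i


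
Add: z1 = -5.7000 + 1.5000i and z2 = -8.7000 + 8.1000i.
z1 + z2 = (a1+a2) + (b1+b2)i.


Real: -5.7 - 8.7 = -14.4
Imag: 1.5 + 8.1 = 9.6

-14.4000 + 9.6000i


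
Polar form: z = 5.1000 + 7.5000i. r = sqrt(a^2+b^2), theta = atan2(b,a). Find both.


r = sqrt(26.01+56.25) = sqrt(82.26) = 9.0697
theta = atan2(7.5, 5.1) = 55.7843 degrees

r = 9.0697, theta = 55.7843 degrees


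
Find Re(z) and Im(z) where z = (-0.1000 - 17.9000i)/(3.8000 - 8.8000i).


Multiply by conjugate: (-0.1000 - 17.9000i)(3.8000 + 8.8000i) / (3.8^2 + (-8.8)^2)
Numerator real = -0.1*3.8 - (17.9)*(-8.8) = 157.14
Numerator imag = -17.9*3.8 - (-0.1)*(-8.8) = -68.9
Denominator = 91.88
Re(z) = 157.14/91.88 = 1.7103
Im(z) = -68.9/91.88 = -0.7499

Re(z) = 1.7103, Im(z) = -0.7499


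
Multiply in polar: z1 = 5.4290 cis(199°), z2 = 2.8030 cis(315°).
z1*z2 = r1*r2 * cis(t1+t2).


r = 5.4290 * 2.8030 = 15.2175
theta = 199° + 315° = 514° = 154° (mod 360)

15.2175 cis(154°)


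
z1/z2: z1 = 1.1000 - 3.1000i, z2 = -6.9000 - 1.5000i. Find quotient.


Conjugate of z2 = -6.9000 + 1.5000i
Numerator: (1.1000 - 3.1000i)(-6.9000 + 1.5000i) = -2.9400 + 23.0400i
Denominator: (-6.9)^2 + (-1.5)^2 = 49.86
Result = (-2.9400 + 23.0400i)/49.86

-0.0590 + 0.4621i


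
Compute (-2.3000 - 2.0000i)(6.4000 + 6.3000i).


Real = -2.3*6.4 - (-2)*6.3 = -14.72 - (-12.6) = -2.12
Imag = -2.3*6.3 + 6.4*(-2) = -14.49 - (12.8) = -27.29

-2.1200 - 27.2900i


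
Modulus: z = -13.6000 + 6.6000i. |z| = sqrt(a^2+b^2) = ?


|z| = sqrt((-13.6)^2 + 6.6^2) = sqrt(184.96 + 43.56) = sqrt(228.52) = 15.1169

|z| = 15.1169


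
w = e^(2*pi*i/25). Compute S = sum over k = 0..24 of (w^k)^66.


The roots are w_k = w^k with w = e^(2*pi*i/25), and (w^k)^66 = (w^66)^k.
So S = 1 + u + u^2 + ... + u^(24) with u = w^66.
66 = 2*25 + 16, so 66 is not a multiple of 25: u = (w^25)^2 * w^16 = w^16 ≠ 1 (w is a primitive 25th root), while u^25 = (w^25)^66 = 1.
Geometric series: S = (1 - u^25)/(1 - u) = (1 - 1)/(1 - u) = 0

S = 0


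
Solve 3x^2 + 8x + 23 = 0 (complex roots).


disc = 8^2 - 4*3*23 = 64 - 276 = -212
sqrt(|disc|) = sqrt(212) = 14.5602
Real part = -8/(2*3) = -1.3333
Imag part = 14.5602/(2*3) = 2.4267

-1.3333 ± 2.4267i


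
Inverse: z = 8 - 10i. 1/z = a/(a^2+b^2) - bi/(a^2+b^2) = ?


|z|^2 = 64+100 = 164
1/z = (8 + 10i)/164

1/z = 0.0488 + 0.0610i


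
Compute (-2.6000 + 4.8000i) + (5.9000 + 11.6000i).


Real: -2.6 + 5.9 = 3.3
Imag: 4.8 + 11.6 = 16.4

3.3000 + 16.4000i


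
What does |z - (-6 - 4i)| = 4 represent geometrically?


|z - z0| = r is a circle with center z0 and radius r.
Center = (-6, -4), radius = 4

Circle with center (-6, -4) and radius 4


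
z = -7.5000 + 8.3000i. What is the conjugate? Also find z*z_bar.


z_bar = -7.5000 - 8.3000i
z*z_bar = (-7.5)^2 + 8.3^2 = 56.25 + 68.89 = 125.14

z_bar = -7.5000 - 8.3000i, z*z_bar = 125.14


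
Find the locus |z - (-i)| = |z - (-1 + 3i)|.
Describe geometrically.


Equal distances means the locus is the perpendicular bisector of z1 and z2.
Midpoint = ((0+(-1))/2, (-1+3)/2) = (-0.5000, 1.0000)

Perpendicular bisector through (-0.5000, 1.0000)


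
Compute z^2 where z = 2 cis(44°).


r^2 = 2^2 = 4
n*theta = 2*44° = 88° = 88° (mod 360)
a = 4*cos(88°) = 0.1396
b = 4*sin(88°) = 3.9976

4 cis(88°) = 0.1396 + 3.9976i


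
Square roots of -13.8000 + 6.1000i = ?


|z| = sqrt(190.44+37.21) = 15.0881
sqrt((|z|+a)/2) = sqrt((15.0881+(-13.8))/2) = sqrt(0.6440) = 0.8025
sqrt((|z|-a)/2) = sqrt((15.0881-(-13.8))/2) = sqrt(14.4440) = 3.8005

±(0.8025 + 3.8005i) i.e. 0.8025 + 3.8005i and -0.8025 - 3.8005i


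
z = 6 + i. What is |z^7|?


|z| = sqrt(36+1) = sqrt(37) = 6.0828
|z^7| = |z|^7 = (sqrt(37))^7 = 37^3 * sqrt(37) = 50653*sqrt(37)

|z^7| = 50653*sqrt(37) ≈ 308110.1704


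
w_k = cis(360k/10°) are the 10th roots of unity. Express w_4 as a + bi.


Angle = 360*4/10 = 144°
a = cos(144°) = -0.8090
b = sin(144°) = 0.5878

-0.8090 + 0.5878i


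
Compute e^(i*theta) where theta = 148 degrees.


cos(148°) = -0.8480
sin(148°) = 0.5299

e^(i*148°) = -0.8480 + 0.5299i


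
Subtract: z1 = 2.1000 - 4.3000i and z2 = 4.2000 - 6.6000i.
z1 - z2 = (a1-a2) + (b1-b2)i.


Real: 2.1 - 4.2 = -2.1
Imag: -4.3 + 6.6 = 2.3

-2.1000 + 2.3000i


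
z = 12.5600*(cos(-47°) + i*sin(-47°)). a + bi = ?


a = 12.5600*cos(-47°) = 12.5600*0.682 = 8.5659
b = 12.5600*sin(-47°) = 12.5600*(-0.73135) = -9.1858

8.5659 - 9.1858i


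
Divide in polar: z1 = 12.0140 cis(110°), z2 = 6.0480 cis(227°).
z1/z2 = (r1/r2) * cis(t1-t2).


r = 12.0140 / 6.0480 = 1.9864
theta = 110° - 227° = -117° = 243° (mod 360)

1.9864 cis(243°)


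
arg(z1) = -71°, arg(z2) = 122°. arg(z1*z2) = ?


arg(z1*z2) = -71° + 122° = 51°
Normalized to (-180°, 180°]: 51°

51°


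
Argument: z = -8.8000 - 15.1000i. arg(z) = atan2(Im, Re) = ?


Re = -8.8, Im = -15.1
arg = atan2(-15.1, -8.8) = -120.2328 degrees

arg(z) = -120.2328 degrees


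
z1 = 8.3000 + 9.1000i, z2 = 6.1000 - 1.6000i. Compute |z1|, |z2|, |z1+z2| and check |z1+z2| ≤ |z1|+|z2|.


|z1| = sqrt(8.3^2 + 9.1^2) = sqrt(151.7) = 12.3167
|z2| = sqrt(6.1^2 + (-1.6)^2) = sqrt(39.77) = 6.3063
z1+z2 = 14.4000 + 7.5000i
|z1+z2| = sqrt(263.61) = 16.2361
|z1|+|z2| = 12.3167 + 6.3063 = 18.6230

|z1+z2| = 16.2361 ≤ |z1|+|z2| = 18.6230 (verified)
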